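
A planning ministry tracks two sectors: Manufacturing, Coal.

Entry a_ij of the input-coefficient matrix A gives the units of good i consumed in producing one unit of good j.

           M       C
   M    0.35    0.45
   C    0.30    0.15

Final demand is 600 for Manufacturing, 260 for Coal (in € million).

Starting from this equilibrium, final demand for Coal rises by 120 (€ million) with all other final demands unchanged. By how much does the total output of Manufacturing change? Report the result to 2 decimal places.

I − A =
  [   0.65    -0.45]
  [  -0.30     0.85]
det(I−A) = (0.65)(0.85) − (-0.45)(-0.30) = 0.4175
adj(I−A) = [[0.85, 0.45], [0.30, 0.65]]
(I − A)⁻¹ = adj(I−A) / det(I−A) ≈
  [   2.0359     1.0778]
  [   0.7186     1.5569]
Δx = (I − A)⁻¹ Δd with Δd having +120 in the Coal component and 0 elsewhere.
So Δx_M = L_MC · (+120), where L_MC = adj(I−A)_MC / det(I−A) = 0.45 / 0.4175.
Δx_M = 0.45 × (+120) / 0.4175 = 54.00 / 0.4175 ≈ 129.34.

Δx_M = 129.34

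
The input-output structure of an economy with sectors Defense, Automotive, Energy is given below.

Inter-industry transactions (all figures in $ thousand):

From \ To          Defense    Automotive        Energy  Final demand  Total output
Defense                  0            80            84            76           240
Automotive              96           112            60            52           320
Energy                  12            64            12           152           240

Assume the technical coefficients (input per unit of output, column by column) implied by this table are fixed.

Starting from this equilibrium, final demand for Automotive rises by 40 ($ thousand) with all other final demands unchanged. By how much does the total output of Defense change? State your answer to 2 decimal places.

Technical coefficients a_ij = z_ij / X_j:
  a_DD = 0/240 = 0.00, a_AD = 96/240 = 0.40, a_ED = 12/240 = 0.05
  a_DA = 80/320 = 0.25, a_AA = 112/320 = 0.35, a_EA = 64/320 = 0.20
  a_DE = 84/240 = 0.35, a_AE = 60/240 = 0.25, a_EE = 12/240 = 0.05
I − A =
  [   1.00    -0.25    -0.35]
  [  -0.40     0.65    -0.25]
  [  -0.05    -0.20     0.95]
Cofactors of I−A, C_ij = (−1)^(i+j)·(minor ij) (rows/columns in the sector order above):
  C_11 = (0.65)(0.95) − (-0.25)(-0.20) = 0.5675
  C_12 = −[(-0.40)(0.95) − (-0.25)(-0.05)] = 0.3925
  C_13 = (-0.40)(-0.20) − (0.65)(-0.05) = 0.1125
  C_21 = −[(-0.25)(0.95) − (-0.35)(-0.20)] = 0.3075
  C_22 = (1.00)(0.95) − (-0.35)(-0.05) = 0.9325
  C_23 = −[(1.00)(-0.20) − (-0.25)(-0.05)] = 0.2125
  C_31 = (-0.25)(-0.25) − (-0.35)(0.65) = 0.2900
  C_32 = −[(1.00)(-0.25) − (-0.35)(-0.40)] = 0.3900
  C_33 = (1.00)(0.65) − (-0.25)(-0.40) = 0.5500
det(I−A) = Σ_j (I−A)_1j·C_1j = (1.00)(0.5675) + (-0.25)(0.3925) + (-0.35)(0.1125) = 0.4300
adj(I−A) = Cᵀ =
  [ 0.5675   0.3075   0.2900]
  [ 0.3925   0.9325   0.3900]
  [ 0.1125   0.2125   0.5500]
(I − A)⁻¹ = adj(I−A) / det(I−A) ≈
  [   1.3198     0.7151     0.6744]
  [   0.9128     2.1686     0.9070]
  [   0.2616     0.4942     1.2791]
Δx = (I − A)⁻¹ Δd with Δd having +40 in the Automotive component and 0 elsewhere.
So Δx_D = L_DA · (+40), where L_DA = adj(I−A)_DA / det(I−A) = 0.3075 / 0.4300.
Δx_D = 0.3075 × (+40) / 0.4300 = 12.30 / 0.4300 ≈ 28.60.

Δx_D = 28.60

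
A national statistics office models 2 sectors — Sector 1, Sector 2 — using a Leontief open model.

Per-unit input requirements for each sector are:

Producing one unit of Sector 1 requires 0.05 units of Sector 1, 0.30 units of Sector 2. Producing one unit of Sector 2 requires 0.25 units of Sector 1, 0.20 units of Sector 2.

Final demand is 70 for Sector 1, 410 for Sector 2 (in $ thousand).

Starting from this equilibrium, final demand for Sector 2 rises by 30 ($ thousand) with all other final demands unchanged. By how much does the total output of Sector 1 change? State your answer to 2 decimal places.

Δx_1 = 10.95

I − A =
  [   0.95    -0.25]
  [  -0.30     0.80]
det(I−A) = (0.95)(0.80) − (-0.25)(-0.30) = 0.6850
adj(I−A) = [[0.80, 0.25], [0.30, 0.95]]
(I − A)⁻¹ = adj(I−A) / det(I−A) ≈
  [   1.1679     0.3650]
  [   0.4380     1.3869]
Δx = (I − A)⁻¹ Δd with Δd having +30 in the Sector 2 component and 0 elsewhere.
So Δx_1 = L_12 · (+30), where L_12 = adj(I−A)_12 / det(I−A) = 0.25 / 0.6850.
Δx_1 = 0.25 × (+30) / 0.6850 = 7.50 / 0.6850 ≈ 10.95.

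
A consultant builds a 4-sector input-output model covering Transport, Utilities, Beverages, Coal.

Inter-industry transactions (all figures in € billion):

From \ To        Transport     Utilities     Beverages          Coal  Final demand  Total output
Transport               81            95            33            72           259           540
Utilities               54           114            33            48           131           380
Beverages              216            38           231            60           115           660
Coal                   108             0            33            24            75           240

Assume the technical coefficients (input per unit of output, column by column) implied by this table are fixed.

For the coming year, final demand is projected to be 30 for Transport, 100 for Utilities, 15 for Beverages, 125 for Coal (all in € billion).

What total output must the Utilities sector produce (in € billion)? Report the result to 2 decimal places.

Technical coefficients a_ij = z_ij / X_j:
  a_11 = 81/540 = 0.15, a_21 = 54/540 = 0.10, a_31 = 216/540 = 0.40, a_41 = 108/540 = 0.20
  a_12 = 95/380 = 0.25, a_22 = 114/380 = 0.30, a_32 = 38/380 = 0.10, a_42 = 0/380 = 0.00
  a_13 = 33/660 = 0.05, a_23 = 33/660 = 0.05, a_33 = 231/660 = 0.35, a_43 = 33/660 = 0.05
  a_14 = 72/240 = 0.30, a_24 = 48/240 = 0.20, a_34 = 60/240 = 0.25, a_44 = 24/240 = 0.10
I − A =
  [   0.85    -0.25    -0.05    -0.30]
  [  -0.10     0.70    -0.05    -0.20]
  [  -0.40    -0.10     0.65    -0.25]
  [  -0.20     0.00    -0.05     0.90]
Compute the cofactors C_ij = (−1)^(i+j)·(3×3 minor ij) of I−A; the adjugate is their transpose:
adj(I−A) = Cᵀ =
  [ 0.395250   0.149125   0.055750   0.180375]
  [ 0.107750   0.421125   0.051750   0.143875]
  [ 0.300000   0.173000   0.461000   0.266500]
  [ 0.104500   0.042750   0.038000   0.346750]
det(I−A) = Σ_j (I−A)_1j·C_1j = (0.85)(0.395250) + (-0.25)(0.107750) + (-0.05)(0.300000) + (-0.30)(0.104500) = 0.262675
(I − A)⁻¹ = adj(I−A) / det(I−A) ≈
  [   1.5047     0.5677     0.2122     0.6867]
  [   0.4102     1.6032     0.1970     0.5477]
  [   1.1421     0.6586     1.7550     1.0146]
  [   0.3978     0.1627     0.1447     1.3201]
x = (I − A)⁻¹ d = adj(I−A)·d / det(I−A), with det(I−A) = 0.262675:
  x_1 = (0.395250·30 + 0.149125·100 + 0.055750·15 + 0.180375·125) / 0.262675 = 50.153125 / 0.262675 ≈ 190.93
  x_2 = (0.107750·30 + 0.421125·100 + 0.051750·15 + 0.143875·125) / 0.262675 = 64.105625 / 0.262675 ≈ 244.05
  x_3 = (0.300000·30 + 0.173000·100 + 0.461000·15 + 0.266500·125) / 0.262675 = 66.5275 / 0.262675 ≈ 253.27
  x_4 = (0.104500·30 + 0.042750·100 + 0.038000·15 + 0.346750·125) / 0.262675 = 51.32375 / 0.262675 ≈ 195.39

x_2 = 244.05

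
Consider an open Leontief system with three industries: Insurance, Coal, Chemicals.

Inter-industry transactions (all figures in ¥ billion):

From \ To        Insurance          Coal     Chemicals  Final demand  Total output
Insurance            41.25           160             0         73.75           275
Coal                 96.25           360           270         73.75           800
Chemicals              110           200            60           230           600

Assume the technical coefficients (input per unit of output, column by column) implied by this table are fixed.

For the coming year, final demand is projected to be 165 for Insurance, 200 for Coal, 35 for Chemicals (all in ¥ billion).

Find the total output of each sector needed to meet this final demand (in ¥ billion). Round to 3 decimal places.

Technical coefficients a_ij = z_ij / X_j:
  a_11 = 41.25/275 = 0.15, a_21 = 96.25/275 = 0.35, a_31 = 110/275 = 0.40
  a_12 = 160/800 = 0.20, a_22 = 360/800 = 0.45, a_32 = 200/800 = 0.25
  a_13 = 0/600 = 0.00, a_23 = 270/600 = 0.45, a_33 = 60/600 = 0.10
I − A =
  [   0.85    -0.20     0.00]
  [  -0.35     0.55    -0.45]
  [  -0.40    -0.25     0.90]
Cofactors of I−A, C_ij = (−1)^(i+j)·(minor ij) (rows/columns in the sector order above):
  C_11 = (0.55)(0.90) − (-0.45)(-0.25) = 0.3825
  C_12 = −[(-0.35)(0.90) − (-0.45)(-0.40)] = 0.4950
  C_13 = (-0.35)(-0.25) − (0.55)(-0.40) = 0.3075
  C_21 = −[(-0.20)(0.90) − (0.00)(-0.25)] = 0.1800
  C_22 = (0.85)(0.90) − (0.00)(-0.40) = 0.7650
  C_23 = −[(0.85)(-0.25) − (-0.20)(-0.40)] = 0.2925
  C_31 = (-0.20)(-0.45) − (0.00)(0.55) = 0.0900
  C_32 = −[(0.85)(-0.45) − (0.00)(-0.35)] = 0.3825
  C_33 = (0.85)(0.55) − (-0.20)(-0.35) = 0.3975
det(I−A) = Σ_j (I−A)_1j·C_1j = (0.85)(0.3825) + (-0.20)(0.4950) + (0.00)(0.3075) = 0.226125
adj(I−A) = Cᵀ =
  [ 0.3825   0.1800   0.0900]
  [ 0.4950   0.7650   0.3825]
  [ 0.3075   0.2925   0.3975]
(I − A)⁻¹ = adj(I−A) / det(I−A) ≈
  [   1.6915     0.7960     0.3980]
  [   2.1891     3.3831     1.6915]
  [   1.3599     1.2935     1.7579]
x = (I − A)⁻¹ d = adj(I−A)·d / det(I−A), with det(I−A) = 0.226125:
  x_1 = (0.3825·165 + 0.1800·200 + 0.0900·35) / 0.226125 = 102.2625 / 0.226125 ≈ 452.239
  x_2 = (0.4950·165 + 0.7650·200 + 0.3825·35) / 0.226125 = 248.0625 / 0.226125 ≈ 1097.015
  x_3 = (0.3075·165 + 0.2925·200 + 0.3975·35) / 0.226125 = 123.15 / 0.226125 ≈ 544.610

x_1 = 452.239, x_2 = 1097.015, x_3 = 544.610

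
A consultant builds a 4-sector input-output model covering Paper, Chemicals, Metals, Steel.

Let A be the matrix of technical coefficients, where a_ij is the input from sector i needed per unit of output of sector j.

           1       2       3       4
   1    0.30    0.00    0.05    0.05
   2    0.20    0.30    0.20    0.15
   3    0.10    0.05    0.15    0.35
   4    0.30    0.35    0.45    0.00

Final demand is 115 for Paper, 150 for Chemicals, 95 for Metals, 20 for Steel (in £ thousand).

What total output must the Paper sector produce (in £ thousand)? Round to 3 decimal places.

x_1 = 215.098

I − A =
  [   0.70     0.00    -0.05    -0.05]
  [  -0.20     0.70    -0.20    -0.15]
  [  -0.10    -0.05     0.85    -0.35]
  [  -0.30    -0.35    -0.45     1.00]
Compute the cofactors C_ij = (−1)^(i+j)·(3×3 minor ij) of I−A; the adjugate is their transpose:
adj(I−A) = Cᵀ =
  [ 0.402250   0.024625   0.051625   0.041875]
  [ 0.224500   0.459500   0.201000   0.150500]
  [ 0.175000   0.121750   0.439250   0.180750]
  [ 0.278000   0.223000   0.283500   0.405500]
det(I−A) = Σ_j (I−A)_1j·C_1j = (0.70)(0.402250) + (0.00)(0.224500) + (-0.05)(0.175000) + (-0.05)(0.278000) = 0.258925
(I − A)⁻¹ = adj(I−A) / det(I−A) ≈
  [   1.5535     0.0951     0.1994     0.1617]
  [   0.8670     1.7746     0.7763     0.5812]
  [   0.6759     0.4702     1.6964     0.6981]
  [   1.0737     0.8613     1.0949     1.5661]
x = (I − A)⁻¹ d = adj(I−A)·d / det(I−A), with det(I−A) = 0.258925:
  x_1 = (0.402250·115 + 0.024625·150 + 0.051625·95 + 0.041875·20) / 0.258925 = 55.694375 / 0.258925 ≈ 215.098
  x_2 = (0.224500·115 + 0.459500·150 + 0.201000·95 + 0.150500·20) / 0.258925 = 116.8475 / 0.258925 ≈ 451.279
  x_3 = (0.175000·115 + 0.121750·150 + 0.439250·95 + 0.180750·20) / 0.258925 = 83.73125 / 0.258925 ≈ 323.380
  x_4 = (0.278000·115 + 0.223000·150 + 0.283500·95 + 0.405500·20) / 0.258925 = 100.4625 / 0.258925 ≈ 387.998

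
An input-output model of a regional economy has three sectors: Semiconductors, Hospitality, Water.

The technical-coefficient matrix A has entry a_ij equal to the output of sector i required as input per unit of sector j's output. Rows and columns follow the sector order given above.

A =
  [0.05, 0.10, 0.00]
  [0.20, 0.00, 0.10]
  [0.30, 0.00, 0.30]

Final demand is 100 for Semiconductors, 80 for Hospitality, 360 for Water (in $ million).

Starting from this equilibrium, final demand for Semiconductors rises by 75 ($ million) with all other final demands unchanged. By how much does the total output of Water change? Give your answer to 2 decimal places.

I − A =
  [   0.95    -0.10     0.00]
  [  -0.20     1.00    -0.10]
  [  -0.30     0.00     0.70]
Cofactors of I−A, C_ij = (−1)^(i+j)·(minor ij) (rows/columns in the sector order above):
  C_11 = (1.00)(0.70) − (-0.10)(0.00) = 0.7000
  C_12 = −[(-0.20)(0.70) − (-0.10)(-0.30)] = 0.1700
  C_13 = (-0.20)(0.00) − (1.00)(-0.30) = 0.3000
  C_21 = −[(-0.10)(0.70) − (0.00)(0.00)] = 0.0700
  C_22 = (0.95)(0.70) − (0.00)(-0.30) = 0.6650
  C_23 = −[(0.95)(0.00) − (-0.10)(-0.30)] = 0.0300
  C_31 = (-0.10)(-0.10) − (0.00)(1.00) = 0.0100
  C_32 = −[(0.95)(-0.10) − (0.00)(-0.20)] = 0.0950
  C_33 = (0.95)(1.00) − (-0.10)(-0.20) = 0.9300
det(I−A) = Σ_j (I−A)_1j·C_1j = (0.95)(0.7000) + (-0.10)(0.1700) + (0.00)(0.3000) = 0.6480
adj(I−A) = Cᵀ =
  [ 0.7000   0.0700   0.0100]
  [ 0.1700   0.6650   0.0950]
  [ 0.3000   0.0300   0.9300]
(I − A)⁻¹ = adj(I−A) / det(I−A) ≈
  [   1.0802     0.1080     0.0154]
  [   0.2623     1.0262     0.1466]
  [   0.4630     0.0463     1.4352]
Δx = (I − A)⁻¹ Δd with Δd having +75 in the Semiconductors component and 0 elsewhere.
So Δx_3 = L_31 · (+75), where L_31 = adj(I−A)_31 / det(I−A) = 0.3000 / 0.6480.
Δx_3 = 0.3000 × (+75) / 0.6480 = 22.50 / 0.6480 ≈ 34.72.

Δx_3 = 34.72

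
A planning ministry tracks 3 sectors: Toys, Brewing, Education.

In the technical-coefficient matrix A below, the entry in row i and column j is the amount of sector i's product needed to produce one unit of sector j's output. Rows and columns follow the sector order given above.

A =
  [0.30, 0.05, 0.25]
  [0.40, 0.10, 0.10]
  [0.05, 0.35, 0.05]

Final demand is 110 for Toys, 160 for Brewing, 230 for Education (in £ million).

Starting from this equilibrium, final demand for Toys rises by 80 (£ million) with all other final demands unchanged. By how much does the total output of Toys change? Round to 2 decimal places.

Δx_1 = 129.01

I − A =
  [   0.70    -0.05    -0.25]
  [  -0.40     0.90    -0.10]
  [  -0.05    -0.35     0.95]
Cofactors of I−A, C_ij = (−1)^(i+j)·(minor ij) (rows/columns in the sector order above):
  C_11 = (0.90)(0.95) − (-0.10)(-0.35) = 0.8200
  C_12 = −[(-0.40)(0.95) − (-0.10)(-0.05)] = 0.3850
  C_13 = (-0.40)(-0.35) − (0.90)(-0.05) = 0.1850
  C_21 = −[(-0.05)(0.95) − (-0.25)(-0.35)] = 0.1350
  C_22 = (0.70)(0.95) − (-0.25)(-0.05) = 0.6525
  C_23 = −[(0.70)(-0.35) − (-0.05)(-0.05)] = 0.2475
  C_31 = (-0.05)(-0.10) − (-0.25)(0.90) = 0.2300
  C_32 = −[(0.70)(-0.10) − (-0.25)(-0.40)] = 0.1700
  C_33 = (0.70)(0.90) − (-0.05)(-0.40) = 0.6100
det(I−A) = Σ_j (I−A)_1j·C_1j = (0.70)(0.8200) + (-0.05)(0.3850) + (-0.25)(0.1850) = 0.5085
adj(I−A) = Cᵀ =
  [ 0.8200   0.1350   0.2300]
  [ 0.3850   0.6525   0.1700]
  [ 0.1850   0.2475   0.6100]
(I − A)⁻¹ = adj(I−A) / det(I−A) ≈
  [   1.6126     0.2655     0.4523]
  [   0.7571     1.2832     0.3343]
  [   0.3638     0.4867     1.1996]
Δx = (I − A)⁻¹ Δd with Δd having +80 in the Toys component and 0 elsewhere.
So Δx_1 = L_11 · (+80), where L_11 = adj(I−A)_11 / det(I−A) = 0.8200 / 0.5085.
Δx_1 = 0.8200 × (+80) / 0.5085 = 65.60 / 0.5085 ≈ 129.01.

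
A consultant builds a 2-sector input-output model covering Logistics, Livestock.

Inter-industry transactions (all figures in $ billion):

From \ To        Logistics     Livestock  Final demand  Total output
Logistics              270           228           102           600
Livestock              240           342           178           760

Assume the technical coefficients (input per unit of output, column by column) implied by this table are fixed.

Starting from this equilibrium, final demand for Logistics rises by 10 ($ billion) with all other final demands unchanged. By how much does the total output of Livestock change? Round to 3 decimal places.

Δx_2 = 21.918

Technical coefficients a_ij = z_ij / X_j:
  a_11 = 270/600 = 0.45, a_21 = 240/600 = 0.40
  a_12 = 228/760 = 0.30, a_22 = 342/760 = 0.45
I − A =
  [   0.55    -0.30]
  [  -0.40     0.55]
det(I−A) = (0.55)(0.55) − (-0.30)(-0.40) = 0.1825
adj(I−A) = [[0.55, 0.30], [0.40, 0.55]]
(I − A)⁻¹ = adj(I−A) / det(I−A) ≈
  [   3.0137     1.6438]
  [   2.1918     3.0137]
Δx = (I − A)⁻¹ Δd with Δd having +10 in the Logistics component and 0 elsewhere.
So Δx_2 = L_21 · (+10), where L_21 = adj(I−A)_21 / det(I−A) = 0.40 / 0.1825.
Δx_2 = 0.40 × (+10) / 0.1825 = 4.00 / 0.1825 ≈ 21.918.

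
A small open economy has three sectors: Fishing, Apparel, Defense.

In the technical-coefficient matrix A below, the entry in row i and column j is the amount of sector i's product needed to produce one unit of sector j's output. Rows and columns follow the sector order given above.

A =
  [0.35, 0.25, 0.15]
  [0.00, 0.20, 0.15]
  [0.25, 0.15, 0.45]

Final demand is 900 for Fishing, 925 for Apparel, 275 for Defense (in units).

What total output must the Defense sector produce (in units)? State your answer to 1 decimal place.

I − A =
  [   0.65    -0.25    -0.15]
  [   0.00     0.80    -0.15]
  [  -0.25    -0.15     0.55]
Cofactors of I−A, C_ij = (−1)^(i+j)·(minor ij) (rows/columns in the sector order above):
  C_11 = (0.80)(0.55) − (-0.15)(-0.15) = 0.4175
  C_12 = −[(0.00)(0.55) − (-0.15)(-0.25)] = 0.0375
  C_13 = (0.00)(-0.15) − (0.80)(-0.25) = 0.2000
  C_21 = −[(-0.25)(0.55) − (-0.15)(-0.15)] = 0.1600
  C_22 = (0.65)(0.55) − (-0.15)(-0.25) = 0.3200
  C_23 = −[(0.65)(-0.15) − (-0.25)(-0.25)] = 0.1600
  C_31 = (-0.25)(-0.15) − (-0.15)(0.80) = 0.1575
  C_32 = −[(0.65)(-0.15) − (-0.15)(0.00)] = 0.0975
  C_33 = (0.65)(0.80) − (-0.25)(0.00) = 0.5200
det(I−A) = Σ_j (I−A)_1j·C_1j = (0.65)(0.4175) + (-0.25)(0.0375) + (-0.15)(0.2000) = 0.2320
adj(I−A) = Cᵀ =
  [ 0.4175   0.1600   0.1575]
  [ 0.0375   0.3200   0.0975]
  [ 0.2000   0.1600   0.5200]
(I − A)⁻¹ = adj(I−A) / det(I−A) ≈
  [   1.7996     0.6897     0.6789]
  [   0.1616     1.3793     0.4203]
  [   0.8621     0.6897     2.2414]
x = (I − A)⁻¹ d = adj(I−A)·d / det(I−A), with det(I−A) = 0.2320:
  x_1 = (0.4175·900 + 0.1600·925 + 0.1575·275) / 0.2320 = 567.0625 / 0.2320 ≈ 2444.2
  x_2 = (0.0375·900 + 0.3200·925 + 0.0975·275) / 0.2320 = 356.5625 / 0.2320 ≈ 1536.9
  x_3 = (0.2000·900 + 0.1600·925 + 0.5200·275) / 0.2320 = 471.00 / 0.2320 ≈ 2030.2

x_3 = 2030.2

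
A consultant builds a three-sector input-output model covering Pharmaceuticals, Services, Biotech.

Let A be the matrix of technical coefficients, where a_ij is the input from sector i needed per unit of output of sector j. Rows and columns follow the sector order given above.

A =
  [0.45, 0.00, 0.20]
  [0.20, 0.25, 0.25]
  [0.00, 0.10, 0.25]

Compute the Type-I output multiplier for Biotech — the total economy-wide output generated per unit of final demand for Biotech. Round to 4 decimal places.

m_B = 2.5375

I − A =
  [   0.55     0.00    -0.20]
  [  -0.20     0.75    -0.25]
  [   0.00    -0.10     0.75]
Cofactors of I−A, C_ij = (−1)^(i+j)·(minor ij) (rows/columns in the sector order above):
  C_11 = (0.75)(0.75) − (-0.25)(-0.10) = 0.5375
  C_12 = −[(-0.20)(0.75) − (-0.25)(0.00)] = 0.1500
  C_13 = (-0.20)(-0.10) − (0.75)(0.00) = 0.0200
  C_21 = −[(0.00)(0.75) − (-0.20)(-0.10)] = 0.0200
  C_22 = (0.55)(0.75) − (-0.20)(0.00) = 0.4125
  C_23 = −[(0.55)(-0.10) − (0.00)(0.00)] = 0.0550
  C_31 = (0.00)(-0.25) − (-0.20)(0.75) = 0.1500
  C_32 = −[(0.55)(-0.25) − (-0.20)(-0.20)] = 0.1775
  C_33 = (0.55)(0.75) − (0.00)(-0.20) = 0.4125
det(I−A) = Σ_j (I−A)_1j·C_1j = (0.55)(0.5375) + (0.00)(0.1500) + (-0.20)(0.0200) = 0.291625
adj(I−A) = Cᵀ =
  [ 0.5375   0.0200   0.1500]
  [ 0.1500   0.4125   0.1775]
  [ 0.0200   0.0550   0.4125]
(I − A)⁻¹ = adj(I−A) / det(I−A) ≈
  [   1.84312     0.06858     0.51436]
  [   0.51436     1.41449     0.60866]
  [   0.06858     0.18860     1.41449]
The output multiplier for sector j is the column-j sum of the Leontief inverse (I − A)⁻¹ = adj(I−A) / det(I−A).
Column B of adj(I−A): (0.1500, 0.1775, 0.4125); det(I−A) = 0.291625.
m_B = (0.1500 + 0.1775 + 0.4125) / 0.291625 = 0.74 / 0.291625 ≈ 2.5375.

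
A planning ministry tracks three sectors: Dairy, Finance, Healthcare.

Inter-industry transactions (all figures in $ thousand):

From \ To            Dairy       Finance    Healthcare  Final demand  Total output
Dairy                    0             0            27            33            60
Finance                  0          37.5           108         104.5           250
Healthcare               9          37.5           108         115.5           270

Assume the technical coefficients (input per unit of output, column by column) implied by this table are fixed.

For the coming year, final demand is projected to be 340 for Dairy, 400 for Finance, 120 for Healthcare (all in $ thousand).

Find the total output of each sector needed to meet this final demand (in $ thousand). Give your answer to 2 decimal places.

Technical coefficients a_ij = z_ij / X_j:
  a_DD = 0/60 = 0.00, a_FD = 0/60 = 0.00, a_HD = 9/60 = 0.15
  a_DF = 0/250 = 0.00, a_FF = 37.5/250 = 0.15, a_HF = 37.5/250 = 0.15
  a_DH = 27/270 = 0.10, a_FH = 108/270 = 0.40, a_HH = 108/270 = 0.40
I − A =
  [   1.00     0.00    -0.10]
  [   0.00     0.85    -0.40]
  [  -0.15    -0.15     0.60]
Cofactors of I−A, C_ij = (−1)^(i+j)·(minor ij) (rows/columns in the sector order above):
  C_11 = (0.85)(0.60) − (-0.40)(-0.15) = 0.4500
  C_12 = −[(0.00)(0.60) − (-0.40)(-0.15)] = 0.0600
  C_13 = (0.00)(-0.15) − (0.85)(-0.15) = 0.1275
  C_21 = −[(0.00)(0.60) − (-0.10)(-0.15)] = 0.0150
  C_22 = (1.00)(0.60) − (-0.10)(-0.15) = 0.5850
  C_23 = −[(1.00)(-0.15) − (0.00)(-0.15)] = 0.1500
  C_31 = (0.00)(-0.40) − (-0.10)(0.85) = 0.0850
  C_32 = −[(1.00)(-0.40) − (-0.10)(0.00)] = 0.4000
  C_33 = (1.00)(0.85) − (0.00)(0.00) = 0.8500
det(I−A) = Σ_j (I−A)_1j·C_1j = (1.00)(0.4500) + (0.00)(0.0600) + (-0.10)(0.1275) = 0.43725
adj(I−A) = Cᵀ =
  [ 0.4500   0.0150   0.0850]
  [ 0.0600   0.5850   0.4000]
  [ 0.1275   0.1500   0.8500]
(I − A)⁻¹ = adj(I−A) / det(I−A) ≈
  [   1.0292     0.0343     0.1944]
  [   0.1372     1.3379     0.9148]
  [   0.2916     0.3431     1.9440]
x = (I − A)⁻¹ d = adj(I−A)·d / det(I−A), with det(I−A) = 0.43725:
  x_D = (0.4500·340 + 0.0150·400 + 0.0850·120) / 0.43725 = 169.20 / 0.43725 ≈ 386.96
  x_F = (0.0600·340 + 0.5850·400 + 0.4000·120) / 0.43725 = 302.40 / 0.43725 ≈ 691.60
  x_H = (0.1275·340 + 0.1500·400 + 0.8500·120) / 0.43725 = 205.35 / 0.43725 ≈ 469.64

x_D = 386.96, x_F = 691.60, x_H = 469.64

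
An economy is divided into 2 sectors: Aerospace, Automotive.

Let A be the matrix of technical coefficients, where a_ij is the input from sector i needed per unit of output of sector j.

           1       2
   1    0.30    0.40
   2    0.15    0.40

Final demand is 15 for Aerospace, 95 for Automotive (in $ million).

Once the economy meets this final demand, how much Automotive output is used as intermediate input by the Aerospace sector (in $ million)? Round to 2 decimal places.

z_21 = 19.58

I − A =
  [   0.70    -0.40]
  [  -0.15     0.60]
det(I−A) = (0.70)(0.60) − (-0.40)(-0.15) = 0.3600
adj(I−A) = [[0.60, 0.40], [0.15, 0.70]]
(I − A)⁻¹ = adj(I−A) / det(I−A) ≈
  [   1.6667     1.1111]
  [   0.4167     1.9444]
First solve x = (I − A)⁻¹ d = adj(I−A)·d / det(I−A); in particular x_1 = (0.60·15 + 0.40·95) / 0.3600 = 47.00 / 0.3600 ≈ 130.5556.
Intermediate flow from 2 to 1: z_21 = a_21 · x_1 = 0.15 × 47.00 / 0.3600 = 7.05 / 0.3600 ≈ 19.58.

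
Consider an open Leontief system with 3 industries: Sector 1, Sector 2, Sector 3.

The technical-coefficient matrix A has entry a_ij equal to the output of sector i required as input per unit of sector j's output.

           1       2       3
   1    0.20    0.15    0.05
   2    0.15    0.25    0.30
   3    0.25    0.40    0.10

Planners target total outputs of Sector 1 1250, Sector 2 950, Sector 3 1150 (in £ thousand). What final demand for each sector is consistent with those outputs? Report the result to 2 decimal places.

I − A =
  [   0.80    -0.15    -0.05]
  [  -0.15     0.75    -0.30]
  [  -0.25    -0.40     0.90]
d = (I − A) x:
  d_1 = (+0.80)·1250 + (-0.15)·950 + (-0.05)·1150 = 800.00
  d_2 = (-0.15)·1250 + (+0.75)·950 + (-0.30)·1150 = 180.00
  d_3 = (-0.25)·1250 + (-0.40)·950 + (+0.90)·1150 = 342.50

d_1 = 800.00, d_2 = 180.00, d_3 = 342.50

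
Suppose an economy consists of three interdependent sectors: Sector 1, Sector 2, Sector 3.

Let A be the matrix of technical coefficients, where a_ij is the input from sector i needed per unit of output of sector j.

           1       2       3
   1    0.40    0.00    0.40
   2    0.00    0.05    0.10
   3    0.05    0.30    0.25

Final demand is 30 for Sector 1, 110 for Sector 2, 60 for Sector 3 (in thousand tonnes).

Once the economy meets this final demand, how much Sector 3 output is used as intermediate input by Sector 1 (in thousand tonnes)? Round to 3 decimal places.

z_31 = 7.231

I − A =
  [   0.60     0.00    -0.40]
  [   0.00     0.95    -0.10]
  [  -0.05    -0.30     0.75]
Cofactors of I−A, C_ij = (−1)^(i+j)·(minor ij) (rows/columns in the sector order above):
  C_11 = (0.95)(0.75) − (-0.10)(-0.30) = 0.6825
  C_12 = −[(0.00)(0.75) − (-0.10)(-0.05)] = 0.0050
  C_13 = (0.00)(-0.30) − (0.95)(-0.05) = 0.0475
  C_21 = −[(0.00)(0.75) − (-0.40)(-0.30)] = 0.1200
  C_22 = (0.60)(0.75) − (-0.40)(-0.05) = 0.4300
  C_23 = −[(0.60)(-0.30) − (0.00)(-0.05)] = 0.1800
  C_31 = (0.00)(-0.10) − (-0.40)(0.95) = 0.3800
  C_32 = −[(0.60)(-0.10) − (-0.40)(0.00)] = 0.0600
  C_33 = (0.60)(0.95) − (0.00)(0.00) = 0.5700
det(I−A) = Σ_j (I−A)_1j·C_1j = (0.60)(0.6825) + (0.00)(0.0050) + (-0.40)(0.0475) = 0.3905
adj(I−A) = Cᵀ =
  [ 0.6825   0.1200   0.3800]
  [ 0.0050   0.4300   0.0600]
  [ 0.0475   0.1800   0.5700]
(I − A)⁻¹ = adj(I−A) / det(I−A) ≈
  [   1.7478     0.3073     0.9731]
  [   0.0128     1.1012     0.1536]
  [   0.1216     0.4609     1.4597]
First solve x = (I − A)⁻¹ d = adj(I−A)·d / det(I−A); in particular x_1 = (0.6825·30 + 0.1200·110 + 0.3800·60) / 0.3905 = 56.475 / 0.3905 ≈ 144.62228.
Intermediate flow from 3 to 1: z_31 = a_31 · x_1 = 0.05 × 56.475 / 0.3905 = 2.82375 / 0.3905 ≈ 7.231.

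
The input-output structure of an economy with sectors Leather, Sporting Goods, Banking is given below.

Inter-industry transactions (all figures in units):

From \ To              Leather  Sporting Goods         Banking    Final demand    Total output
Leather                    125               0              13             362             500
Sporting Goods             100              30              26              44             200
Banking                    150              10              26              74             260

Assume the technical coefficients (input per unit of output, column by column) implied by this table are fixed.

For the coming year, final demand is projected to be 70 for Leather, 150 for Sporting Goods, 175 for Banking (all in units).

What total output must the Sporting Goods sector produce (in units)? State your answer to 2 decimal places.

Technical coefficients a_ij = z_ij / X_j:
  a_LL = 125/500 = 0.25, a_SL = 100/500 = 0.20, a_BL = 150/500 = 0.30
  a_LS = 0/200 = 0.00, a_SS = 30/200 = 0.15, a_BS = 10/200 = 0.05
  a_LB = 13/260 = 0.05, a_SB = 26/260 = 0.10, a_BB = 26/260 = 0.10
I − A =
  [   0.75     0.00    -0.05]
  [  -0.20     0.85    -0.10]
  [  -0.30    -0.05     0.90]
Cofactors of I−A, C_ij = (−1)^(i+j)·(minor ij) (rows/columns in the sector order above):
  C_11 = (0.85)(0.90) − (-0.10)(-0.05) = 0.7600
  C_12 = −[(-0.20)(0.90) − (-0.10)(-0.30)] = 0.2100
  C_13 = (-0.20)(-0.05) − (0.85)(-0.30) = 0.2650
  C_21 = −[(0.00)(0.90) − (-0.05)(-0.05)] = 0.0025
  C_22 = (0.75)(0.90) − (-0.05)(-0.30) = 0.6600
  C_23 = −[(0.75)(-0.05) − (0.00)(-0.30)] = 0.0375
  C_31 = (0.00)(-0.10) − (-0.05)(0.85) = 0.0425
  C_32 = −[(0.75)(-0.10) − (-0.05)(-0.20)] = 0.0850
  C_33 = (0.75)(0.85) − (0.00)(-0.20) = 0.6375
det(I−A) = Σ_j (I−A)_1j·C_1j = (0.75)(0.7600) + (0.00)(0.2100) + (-0.05)(0.2650) = 0.55675
adj(I−A) = Cᵀ =
  [ 0.7600   0.0025   0.0425]
  [ 0.2100   0.6600   0.0850]
  [ 0.2650   0.0375   0.6375]
(I − A)⁻¹ = adj(I−A) / det(I−A) ≈
  [   1.3651     0.0045     0.0763]
  [   0.3772     1.1855     0.1527]
  [   0.4760     0.0674     1.1450]
x = (I − A)⁻¹ d = adj(I−A)·d / det(I−A), with det(I−A) = 0.55675:
  x_L = (0.7600·70 + 0.0025·150 + 0.0425·175) / 0.55675 = 61.0125 / 0.55675 ≈ 109.59
  x_S = (0.2100·70 + 0.6600·150 + 0.0850·175) / 0.55675 = 128.575 / 0.55675 ≈ 230.94
  x_B = (0.2650·70 + 0.0375·150 + 0.6375·175) / 0.55675 = 135.7375 / 0.55675 ≈ 243.80

x_S = 230.94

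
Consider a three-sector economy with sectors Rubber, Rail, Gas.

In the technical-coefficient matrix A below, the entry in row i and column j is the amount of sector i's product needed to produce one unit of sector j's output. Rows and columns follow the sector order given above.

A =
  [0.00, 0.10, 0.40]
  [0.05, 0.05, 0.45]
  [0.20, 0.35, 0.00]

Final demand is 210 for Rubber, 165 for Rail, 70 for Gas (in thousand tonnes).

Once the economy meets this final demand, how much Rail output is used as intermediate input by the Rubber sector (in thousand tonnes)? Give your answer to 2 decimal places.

I − A =
  [   1.00    -0.10    -0.40]
  [  -0.05     0.95    -0.45]
  [  -0.20    -0.35     1.00]
Cofactors of I−A, C_ij = (−1)^(i+j)·(minor ij) (rows/columns in the sector order above):
  C_11 = (0.95)(1.00) − (-0.45)(-0.35) = 0.7925
  C_12 = −[(-0.05)(1.00) − (-0.45)(-0.20)] = 0.1400
  C_13 = (-0.05)(-0.35) − (0.95)(-0.20) = 0.2075
  C_21 = −[(-0.10)(1.00) − (-0.40)(-0.35)] = 0.2400
  C_22 = (1.00)(1.00) − (-0.40)(-0.20) = 0.9200
  C_23 = −[(1.00)(-0.35) − (-0.10)(-0.20)] = 0.3700
  C_31 = (-0.10)(-0.45) − (-0.40)(0.95) = 0.4250
  C_32 = −[(1.00)(-0.45) − (-0.40)(-0.05)] = 0.4700
  C_33 = (1.00)(0.95) − (-0.10)(-0.05) = 0.9450
det(I−A) = Σ_j (I−A)_1j·C_1j = (1.00)(0.7925) + (-0.10)(0.1400) + (-0.40)(0.2075) = 0.6955
adj(I−A) = Cᵀ =
  [ 0.7925   0.2400   0.4250]
  [ 0.1400   0.9200   0.4700]
  [ 0.2075   0.3700   0.9450]
(I − A)⁻¹ = adj(I−A) / det(I−A) ≈
  [   1.1395     0.3451     0.6111]
  [   0.2013     1.3228     0.6758]
  [   0.2983     0.5320     1.3587]
First solve x = (I − A)⁻¹ d = adj(I−A)·d / det(I−A); in particular x_1 = (0.7925·210 + 0.2400·165 + 0.4250·70) / 0.6955 = 235.775 / 0.6955 ≈ 339.0007.
Intermediate flow from 2 to 1: z_21 = a_21 · x_1 = 0.05 × 235.775 / 0.6955 = 11.78875 / 0.6955 ≈ 16.95.

z_21 = 16.95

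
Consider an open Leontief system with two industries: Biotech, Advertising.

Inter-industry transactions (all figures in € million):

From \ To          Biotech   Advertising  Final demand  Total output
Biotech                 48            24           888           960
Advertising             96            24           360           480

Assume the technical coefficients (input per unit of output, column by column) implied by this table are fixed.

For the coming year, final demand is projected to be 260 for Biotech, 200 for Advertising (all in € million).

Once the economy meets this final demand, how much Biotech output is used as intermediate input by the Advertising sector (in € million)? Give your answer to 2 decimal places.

z_BA = 12.03

Technical coefficients a_ij = z_ij / X_j:
  a_BB = 48/960 = 0.05, a_AB = 96/960 = 0.10
  a_BA = 24/480 = 0.05, a_AA = 24/480 = 0.05
I − A =
  [   0.95    -0.05]
  [  -0.10     0.95]
det(I−A) = (0.95)(0.95) − (-0.05)(-0.10) = 0.8975
adj(I−A) = [[0.95, 0.05], [0.10, 0.95]]
(I − A)⁻¹ = adj(I−A) / det(I−A) ≈
  [   1.0585     0.0557]
  [   0.1114     1.0585]
First solve x = (I − A)⁻¹ d = adj(I−A)·d / det(I−A); in particular x_A = (0.10·260 + 0.95·200) / 0.8975 = 216.00 / 0.8975 ≈ 240.6685.
Intermediate flow from B to A: z_BA = a_BA · x_A = 0.05 × 216.00 / 0.8975 = 10.80 / 0.8975 ≈ 12.03.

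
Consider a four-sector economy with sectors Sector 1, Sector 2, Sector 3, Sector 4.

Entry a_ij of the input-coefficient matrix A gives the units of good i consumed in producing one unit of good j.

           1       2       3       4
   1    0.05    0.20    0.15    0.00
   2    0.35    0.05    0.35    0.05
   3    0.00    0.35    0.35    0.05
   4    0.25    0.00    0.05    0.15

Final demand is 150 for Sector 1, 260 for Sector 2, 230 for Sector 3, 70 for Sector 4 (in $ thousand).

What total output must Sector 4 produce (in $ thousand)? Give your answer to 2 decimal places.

I − A =
  [   0.95    -0.20    -0.15     0.00]
  [  -0.35     0.95    -0.35    -0.05]
  [   0.00    -0.35     0.65    -0.05]
  [  -0.25     0.00    -0.05     0.85]
Compute the cofactors C_ij = (−1)^(i+j)·(3×3 minor ij) of I−A; the adjugate is their transpose:
adj(I−A) = Cᵀ =
  [ 0.417500   0.154625   0.181125   0.019750]
  [ 0.205000   0.520625   0.331500   0.050125]
  [ 0.120375   0.285125   0.705125   0.058250]
  [ 0.129875   0.062250   0.094750   0.406375]
det(I−A) = Σ_j (I−A)_1j·C_1j = (0.95)(0.417500) + (-0.20)(0.205000) + (-0.15)(0.120375) + (0.00)(0.129875) = 0.33756875
(I − A)⁻¹ = adj(I−A) / det(I−A) ≈
  [   1.2368     0.4581     0.5366     0.0585]
  [   0.6073     1.5423     0.9820     0.1485]
  [   0.3566     0.8446     2.0888     0.1726]
  [   0.3847     0.1844     0.2807     1.2038]
x = (I − A)⁻¹ d = adj(I−A)·d / det(I−A), with det(I−A) = 0.33756875:
  x_1 = (0.417500·150 + 0.154625·260 + 0.181125·230 + 0.019750·70) / 0.33756875 = 145.86875 / 0.33756875 ≈ 432.12
  x_2 = (0.205000·150 + 0.520625·260 + 0.331500·230 + 0.050125·70) / 0.33756875 = 245.86625 / 0.33756875 ≈ 728.34
  x_3 = (0.120375·150 + 0.285125·260 + 0.705125·230 + 0.058250·70) / 0.33756875 = 258.445 / 0.33756875 ≈ 765.61
  x_4 = (0.129875·150 + 0.062250·260 + 0.094750·230 + 0.406375·70) / 0.33756875 = 85.905 / 0.33756875 ≈ 254.48

x_4 = 254.48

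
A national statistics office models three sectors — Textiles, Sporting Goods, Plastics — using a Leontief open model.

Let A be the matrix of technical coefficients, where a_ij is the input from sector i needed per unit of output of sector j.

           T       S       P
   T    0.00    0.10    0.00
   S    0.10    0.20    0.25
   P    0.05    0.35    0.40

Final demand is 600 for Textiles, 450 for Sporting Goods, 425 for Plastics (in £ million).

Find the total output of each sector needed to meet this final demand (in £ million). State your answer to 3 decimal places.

x_T = 708.955, x_S = 1089.552, x_P = 1402.985

I − A =
  [   1.00    -0.10     0.00]
  [  -0.10     0.80    -0.25]
  [  -0.05    -0.35     0.60]
Cofactors of I−A, C_ij = (−1)^(i+j)·(minor ij) (rows/columns in the sector order above):
  C_11 = (0.80)(0.60) − (-0.25)(-0.35) = 0.3925
  C_12 = −[(-0.10)(0.60) − (-0.25)(-0.05)] = 0.0725
  C_13 = (-0.10)(-0.35) − (0.80)(-0.05) = 0.0750
  C_21 = −[(-0.10)(0.60) − (0.00)(-0.35)] = 0.0600
  C_22 = (1.00)(0.60) − (0.00)(-0.05) = 0.6000
  C_23 = −[(1.00)(-0.35) − (-0.10)(-0.05)] = 0.3550
  C_31 = (-0.10)(-0.25) − (0.00)(0.80) = 0.0250
  C_32 = −[(1.00)(-0.25) − (0.00)(-0.10)] = 0.2500
  C_33 = (1.00)(0.80) − (-0.10)(-0.10) = 0.7900
det(I−A) = Σ_j (I−A)_1j·C_1j = (1.00)(0.3925) + (-0.10)(0.0725) + (0.00)(0.0750) = 0.38525
adj(I−A) = Cᵀ =
  [ 0.3925   0.0600   0.0250]
  [ 0.0725   0.6000   0.2500]
  [ 0.0750   0.3550   0.7900]
(I − A)⁻¹ = adj(I−A) / det(I−A) ≈
  [   1.0188     0.1557     0.0649]
  [   0.1882     1.5574     0.6489]
  [   0.1947     0.9215     2.0506]
x = (I − A)⁻¹ d = adj(I−A)·d / det(I−A), with det(I−A) = 0.38525:
  x_T = (0.3925·600 + 0.0600·450 + 0.0250·425) / 0.38525 = 273.125 / 0.38525 ≈ 708.955
  x_S = (0.0725·600 + 0.6000·450 + 0.2500·425) / 0.38525 = 419.75 / 0.38525 ≈ 1089.552
  x_P = (0.0750·600 + 0.3550·450 + 0.7900·425) / 0.38525 = 540.50 / 0.38525 ≈ 1402.985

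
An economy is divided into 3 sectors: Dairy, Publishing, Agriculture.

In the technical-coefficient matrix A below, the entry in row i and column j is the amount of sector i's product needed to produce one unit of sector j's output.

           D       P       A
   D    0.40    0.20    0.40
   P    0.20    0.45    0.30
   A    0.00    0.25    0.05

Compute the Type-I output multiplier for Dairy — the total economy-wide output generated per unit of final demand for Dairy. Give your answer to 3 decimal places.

m_D = 3.266

I − A =
  [   0.60    -0.20    -0.40]
  [  -0.20     0.55    -0.30]
  [   0.00    -0.25     0.95]
Cofactors of I−A, C_ij = (−1)^(i+j)·(minor ij) (rows/columns in the sector order above):
  C_11 = (0.55)(0.95) − (-0.30)(-0.25) = 0.4475
  C_12 = −[(-0.20)(0.95) − (-0.30)(0.00)] = 0.1900
  C_13 = (-0.20)(-0.25) − (0.55)(0.00) = 0.0500
  C_21 = −[(-0.20)(0.95) − (-0.40)(-0.25)] = 0.2900
  C_22 = (0.60)(0.95) − (-0.40)(0.00) = 0.5700
  C_23 = −[(0.60)(-0.25) − (-0.20)(0.00)] = 0.1500
  C_31 = (-0.20)(-0.30) − (-0.40)(0.55) = 0.2800
  C_32 = −[(0.60)(-0.30) − (-0.40)(-0.20)] = 0.2600
  C_33 = (0.60)(0.55) − (-0.20)(-0.20) = 0.2900
det(I−A) = Σ_j (I−A)_1j·C_1j = (0.60)(0.4475) + (-0.20)(0.1900) + (-0.40)(0.0500) = 0.2105
adj(I−A) = Cᵀ =
  [ 0.4475   0.2900   0.2800]
  [ 0.1900   0.5700   0.2600]
  [ 0.0500   0.1500   0.2900]
(I − A)⁻¹ = adj(I−A) / det(I−A) ≈
  [   2.1259     1.3777     1.3302]
  [   0.9026     2.7078     1.2352]
  [   0.2375     0.7126     1.3777]
The output multiplier for sector j is the column-j sum of the Leontief inverse (I − A)⁻¹ = adj(I−A) / det(I−A).
Column D of adj(I−A): (0.4475, 0.1900, 0.0500); det(I−A) = 0.2105.
m_D = (0.4475 + 0.1900 + 0.0500) / 0.2105 = 0.6875 / 0.2105 ≈ 3.266.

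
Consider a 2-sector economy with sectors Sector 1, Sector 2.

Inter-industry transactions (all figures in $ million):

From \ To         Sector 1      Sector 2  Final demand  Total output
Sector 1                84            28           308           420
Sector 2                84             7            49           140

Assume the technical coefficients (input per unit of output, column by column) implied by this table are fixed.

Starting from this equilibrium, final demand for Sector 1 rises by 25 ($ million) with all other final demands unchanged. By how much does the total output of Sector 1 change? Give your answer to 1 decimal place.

Δx_1 = 33.0

Technical coefficients a_ij = z_ij / X_j:
  a_11 = 84/420 = 0.20, a_21 = 84/420 = 0.20
  a_12 = 28/140 = 0.20, a_22 = 7/140 = 0.05
I − A =
  [   0.80    -0.20]
  [  -0.20     0.95]
det(I−A) = (0.80)(0.95) − (-0.20)(-0.20) = 0.7200
adj(I−A) = [[0.95, 0.20], [0.20, 0.80]]
(I − A)⁻¹ = adj(I−A) / det(I−A) ≈
  [   1.3194     0.2778]
  [   0.2778     1.1111]
Δx = (I − A)⁻¹ Δd with Δd having +25 in the Sector 1 component and 0 elsewhere.
So Δx_1 = L_11 · (+25), where L_11 = adj(I−A)_11 / det(I−A) = 0.95 / 0.7200.
Δx_1 = 0.95 × (+25) / 0.7200 = 23.75 / 0.7200 ≈ 33.0.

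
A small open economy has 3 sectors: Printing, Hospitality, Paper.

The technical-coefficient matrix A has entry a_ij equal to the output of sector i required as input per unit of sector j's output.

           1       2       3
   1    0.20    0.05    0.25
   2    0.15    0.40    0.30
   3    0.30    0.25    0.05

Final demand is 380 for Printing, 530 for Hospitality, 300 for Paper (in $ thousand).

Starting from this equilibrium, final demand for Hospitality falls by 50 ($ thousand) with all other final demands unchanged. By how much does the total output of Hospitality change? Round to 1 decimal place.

Δx_2 = -103.8

I − A =
  [   0.80    -0.05    -0.25]
  [  -0.15     0.60    -0.30]
  [  -0.30    -0.25     0.95]
Cofactors of I−A, C_ij = (−1)^(i+j)·(minor ij) (rows/columns in the sector order above):
  C_11 = (0.60)(0.95) − (-0.30)(-0.25) = 0.4950
  C_12 = −[(-0.15)(0.95) − (-0.30)(-0.30)] = 0.2325
  C_13 = (-0.15)(-0.25) − (0.60)(-0.30) = 0.2175
  C_21 = −[(-0.05)(0.95) − (-0.25)(-0.25)] = 0.1100
  C_22 = (0.80)(0.95) − (-0.25)(-0.30) = 0.6850
  C_23 = −[(0.80)(-0.25) − (-0.05)(-0.30)] = 0.2150
  C_31 = (-0.05)(-0.30) − (-0.25)(0.60) = 0.1650
  C_32 = −[(0.80)(-0.30) − (-0.25)(-0.15)] = 0.2775
  C_33 = (0.80)(0.60) − (-0.05)(-0.15) = 0.4725
det(I−A) = Σ_j (I−A)_1j·C_1j = (0.80)(0.4950) + (-0.05)(0.2325) + (-0.25)(0.2175) = 0.3300
adj(I−A) = Cᵀ =
  [ 0.4950   0.1100   0.1650]
  [ 0.2325   0.6850   0.2775]
  [ 0.2175   0.2150   0.4725]
(I − A)⁻¹ = adj(I−A) / det(I−A) ≈
  [   1.5000     0.3333     0.5000]
  [   0.7045     2.0758     0.8409]
  [   0.6591     0.6515     1.4318]
Δx = (I − A)⁻¹ Δd with Δd having -50 in the Hospitality component and 0 elsewhere.
So Δx_2 = L_22 · (-50), where L_22 = adj(I−A)_22 / det(I−A) = 0.6850 / 0.3300.
Δx_2 = 0.6850 × (-50) / 0.3300 = -34.25 / 0.3300 ≈ -103.8.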